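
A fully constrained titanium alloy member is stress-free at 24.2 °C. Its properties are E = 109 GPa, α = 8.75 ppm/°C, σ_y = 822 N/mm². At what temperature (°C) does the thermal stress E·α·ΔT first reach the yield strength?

886 °C

σ_y = 822 N/mm² = 822.0 MPa.
E·α·ΔT = 822.0 MPa ⇒ ΔT = 822.0 / (109.0×10³ × 8.75×10⁻⁶) = 861.9 K.
T = 24.2 + 861.9 = 886.1 °C.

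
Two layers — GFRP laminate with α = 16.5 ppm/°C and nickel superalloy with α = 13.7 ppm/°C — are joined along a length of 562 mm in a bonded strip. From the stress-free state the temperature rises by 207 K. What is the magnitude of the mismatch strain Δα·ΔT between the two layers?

5.80×10⁻⁴

Δα = |16.5 − 13.7|×10⁻⁶/K = 2.80×10⁻⁶/K.
Mismatch strain = Δα·ΔT = 2.80×10⁻⁶ × 207.0 = 5.80×10⁻⁴.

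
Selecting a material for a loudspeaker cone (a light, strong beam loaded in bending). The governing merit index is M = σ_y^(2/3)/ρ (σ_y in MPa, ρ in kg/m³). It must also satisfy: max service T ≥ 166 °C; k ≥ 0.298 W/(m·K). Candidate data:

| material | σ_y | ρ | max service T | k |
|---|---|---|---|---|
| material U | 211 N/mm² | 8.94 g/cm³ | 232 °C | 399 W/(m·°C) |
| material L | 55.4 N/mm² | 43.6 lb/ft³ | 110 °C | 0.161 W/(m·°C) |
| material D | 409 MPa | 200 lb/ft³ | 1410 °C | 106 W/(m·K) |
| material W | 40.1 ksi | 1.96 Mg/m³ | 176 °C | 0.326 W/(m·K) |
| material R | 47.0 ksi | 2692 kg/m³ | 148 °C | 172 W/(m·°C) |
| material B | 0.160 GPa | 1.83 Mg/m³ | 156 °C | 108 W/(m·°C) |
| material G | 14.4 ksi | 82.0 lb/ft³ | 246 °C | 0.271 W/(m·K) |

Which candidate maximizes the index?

material W

Screen on constraints: max service T ≥ 166 °C; k ≥ 0.298 W/(m·K). Survivors: material U, material D, material W.
Convert each candidate to consistent units, then evaluate M:
  material U: σ_y = 211.0 MPa, ρ = 8940 kg/m³
  material D: σ_y = 409.0 MPa, ρ = 3204 kg/m³
  material W: σ_y = 276.5 MPa, ρ = 1960 kg/m³
  material W: M = 21.7×10⁻³
  material D: M = 17.2×10⁻³
  material U: M = 3.96×10⁻³
Highest index: material W.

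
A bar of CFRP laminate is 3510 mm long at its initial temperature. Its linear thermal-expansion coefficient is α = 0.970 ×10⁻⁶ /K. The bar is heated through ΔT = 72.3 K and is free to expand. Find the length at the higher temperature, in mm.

ΔL = α·L₀·ΔT = 0.970×10⁻⁶ × 3510 mm × 72.30 K = 0.246 mm.
L = L₀ + ΔL = 3510 + 0.246 = 3510.2 mm.

3510.2 mm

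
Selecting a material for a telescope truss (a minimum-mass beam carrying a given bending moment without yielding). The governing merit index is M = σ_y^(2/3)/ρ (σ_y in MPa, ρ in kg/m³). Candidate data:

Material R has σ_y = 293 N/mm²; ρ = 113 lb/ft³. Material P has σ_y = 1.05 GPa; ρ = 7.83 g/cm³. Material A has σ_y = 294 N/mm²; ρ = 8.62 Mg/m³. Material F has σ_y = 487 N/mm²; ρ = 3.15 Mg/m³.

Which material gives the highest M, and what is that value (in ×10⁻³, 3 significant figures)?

Putting every candidate on a common basis:
  material R: σ_y = 293.0 MPa, ρ = 1810 kg/m³
  material P: σ_y = 1050 MPa, ρ = 7830 kg/m³
  material A: σ_y = 294.0 MPa, ρ = 8620 kg/m³
  material F: σ_y = 487.0 MPa, ρ = 3150 kg/m³
  material R: M = 24.4×10⁻³
  material F: M = 19.7×10⁻³
  material P: M = 13.2×10⁻³
  material A: M = 5.13×10⁻³
Material R has the largest M.

material R, M = 24.4×10⁻³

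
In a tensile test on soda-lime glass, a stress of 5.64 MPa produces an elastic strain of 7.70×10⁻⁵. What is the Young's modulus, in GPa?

E = σ/ε = 5.64 MPa / 7.70×10⁻⁵ = 73250 MPa = 73.2 GPa.

73.2 GPa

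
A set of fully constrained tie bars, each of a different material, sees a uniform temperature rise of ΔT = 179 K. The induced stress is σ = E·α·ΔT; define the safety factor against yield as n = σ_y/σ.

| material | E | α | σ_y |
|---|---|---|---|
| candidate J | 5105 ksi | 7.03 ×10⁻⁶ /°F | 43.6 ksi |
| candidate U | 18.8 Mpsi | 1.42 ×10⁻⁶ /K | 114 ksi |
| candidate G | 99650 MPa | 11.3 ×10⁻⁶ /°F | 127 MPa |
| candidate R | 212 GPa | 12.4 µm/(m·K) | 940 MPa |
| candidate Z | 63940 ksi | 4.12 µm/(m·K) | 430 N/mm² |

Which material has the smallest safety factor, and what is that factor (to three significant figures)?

Converting E to GPa, α to ×10⁻⁶/K, σ_y to MPa, then σ and n for each:
  candidate J: E = 35.20, α = 12.7, σ_y = 300.6 → σ = 79.7 MPa, n = 3.77
  candidate U: E = 129.6, α = 1.42, σ_y = 786.0 → σ = 32.9 MPa, n = 23.9
  candidate G: E = 99.65, α = 20.3, σ_y = 127.0 → σ = 363 MPa, n = 0.350
  candidate R: E = 212.0, α = 12.4, σ_y = 940.0 → σ = 471 MPa, n = 2.00
  candidate Z: E = 440.9, α = 4.12, σ_y = 430.0 → σ = 325 MPa, n = 1.32
Smallest n: candidate G with n = 0.350.

candidate G, n = 0.350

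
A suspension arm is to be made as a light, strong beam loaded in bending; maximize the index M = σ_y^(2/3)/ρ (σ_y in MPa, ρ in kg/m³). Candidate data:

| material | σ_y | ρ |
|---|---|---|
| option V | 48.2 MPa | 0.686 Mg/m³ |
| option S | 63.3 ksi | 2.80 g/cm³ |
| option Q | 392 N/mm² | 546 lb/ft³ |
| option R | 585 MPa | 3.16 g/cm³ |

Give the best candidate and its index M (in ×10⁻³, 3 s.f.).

In SI units:
  option V: σ_y = 48.20 MPa, ρ = 686.0 kg/m³
  option S: σ_y = 436.4 MPa, ρ = 2800 kg/m³
  option Q: σ_y = 392.0 MPa, ρ = 8746 kg/m³
  option R: σ_y = 585.0 MPa, ρ = 3160 kg/m³
  option R: M = 22.1×10⁻³
  option S: M = 20.5×10⁻³
  option V: M = 19.3×10⁻³
  option Q: M = 6.12×10⁻³
The maximum is for option R.

option R, M = 22.1×10⁻³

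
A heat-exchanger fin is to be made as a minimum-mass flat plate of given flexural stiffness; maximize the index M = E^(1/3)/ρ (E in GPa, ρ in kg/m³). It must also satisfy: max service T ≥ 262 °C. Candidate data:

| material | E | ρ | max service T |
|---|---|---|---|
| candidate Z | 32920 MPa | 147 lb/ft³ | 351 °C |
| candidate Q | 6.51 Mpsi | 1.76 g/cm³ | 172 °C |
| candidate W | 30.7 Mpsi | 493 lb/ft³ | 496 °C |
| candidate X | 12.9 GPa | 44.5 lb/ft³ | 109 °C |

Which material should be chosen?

candidate Z

Screen on constraints: max service T ≥ 262 °C. Survivors: candidate Z, candidate W.
Putting every candidate on a common basis:
  candidate Z: E = 32.92 GPa, ρ = 2355 kg/m³
  candidate W: E = 211.7 GPa, ρ = 7897 kg/m³
  candidate Z: M = 1.36×10⁻³
  candidate W: M = 0.755×10⁻³
The maximum is for candidate Z.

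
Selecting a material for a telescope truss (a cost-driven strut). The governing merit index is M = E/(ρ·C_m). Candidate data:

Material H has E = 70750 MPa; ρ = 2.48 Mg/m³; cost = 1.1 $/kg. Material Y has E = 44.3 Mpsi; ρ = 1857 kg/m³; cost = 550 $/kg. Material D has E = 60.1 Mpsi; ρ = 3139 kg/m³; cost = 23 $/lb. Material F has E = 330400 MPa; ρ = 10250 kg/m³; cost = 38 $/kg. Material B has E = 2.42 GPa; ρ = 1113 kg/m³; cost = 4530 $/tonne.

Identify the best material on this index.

material H

Normalizing units and computing the index:
  material H: E = 70.75 GPa, ρ = 2480 kg/m³, cost = 1.100 $/kg
  material Y: E = 305.4 GPa, ρ = 1857 kg/m³, cost = 550.0 $/kg
  material D: E = 414.4 GPa, ρ = 3139 kg/m³, cost = 50.71 $/kg
  material F: E = 330.4 GPa, ρ = 10250 kg/m³, cost = 38.00 $/kg
  material B: E = 2.420 GPa, ρ = 1113 kg/m³, cost = 4.530 $/kg
  material H: M = 25.9 MN·m per $
  material D: M = 2.60 MN·m per $
  material F: M = 0.848 MN·m per $
  material B: M = 0.480 MN·m per $
  material Y: M = 0.299 MN·m per $
Material H ranks first.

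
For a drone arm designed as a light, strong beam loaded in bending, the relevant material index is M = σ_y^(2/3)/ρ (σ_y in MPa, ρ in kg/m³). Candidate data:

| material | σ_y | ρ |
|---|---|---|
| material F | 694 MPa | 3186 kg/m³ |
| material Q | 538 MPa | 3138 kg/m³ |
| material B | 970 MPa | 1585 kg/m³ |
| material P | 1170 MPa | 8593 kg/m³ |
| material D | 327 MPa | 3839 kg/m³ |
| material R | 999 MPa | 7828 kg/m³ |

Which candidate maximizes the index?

Computing M directly (units already consistent):
  material B: M = 61.8×10⁻³
  material F: M = 24.6×10⁻³
  material Q: M = 21.1×10⁻³
  material P: M = 12.9×10⁻³
  material R: M = 12.8×10⁻³
  material D: M = 12.4×10⁻³
Material B ranks first.

material B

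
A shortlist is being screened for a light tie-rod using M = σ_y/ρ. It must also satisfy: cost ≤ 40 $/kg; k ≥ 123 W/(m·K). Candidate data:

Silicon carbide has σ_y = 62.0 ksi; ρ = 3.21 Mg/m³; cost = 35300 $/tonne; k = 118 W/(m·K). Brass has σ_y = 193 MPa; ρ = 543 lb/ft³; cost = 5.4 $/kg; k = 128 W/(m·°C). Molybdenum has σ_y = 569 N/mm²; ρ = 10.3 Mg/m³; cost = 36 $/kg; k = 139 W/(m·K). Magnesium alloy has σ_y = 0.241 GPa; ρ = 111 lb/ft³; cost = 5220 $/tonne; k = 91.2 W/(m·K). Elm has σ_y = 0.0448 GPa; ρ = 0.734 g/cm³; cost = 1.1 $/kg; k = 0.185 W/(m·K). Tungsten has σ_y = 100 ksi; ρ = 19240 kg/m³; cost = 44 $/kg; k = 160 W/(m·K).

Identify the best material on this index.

Screen on constraints: cost ≤ 40 $/kg; k ≥ 123 W/(m·K). Survivors: brass, molybdenum.
Putting every candidate on a common basis:
  brass: σ_y = 193.0 MPa, ρ = 8698 kg/m³
  molybdenum: σ_y = 569.0 MPa, ρ = 10300 kg/m³
  molybdenum: M = 55.2 kN·m/kg
  brass: M = 22.2 kN·m/kg
Molybdenum has the largest M.

molybdenum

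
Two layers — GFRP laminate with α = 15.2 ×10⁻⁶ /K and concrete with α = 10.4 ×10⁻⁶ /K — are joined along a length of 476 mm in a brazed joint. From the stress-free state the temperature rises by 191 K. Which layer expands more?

GFRP laminate

α(GFRP laminate) = 15.2×10⁻⁶/K vs α(concrete) = 10.4×10⁻⁶/K.
Higher α expands more for the same ΔT: GFRP laminate.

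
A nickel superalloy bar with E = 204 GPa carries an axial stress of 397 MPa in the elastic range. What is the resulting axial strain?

1.95×10⁻³

ε = σ/E = 397 / 204000 = 1.95×10⁻³.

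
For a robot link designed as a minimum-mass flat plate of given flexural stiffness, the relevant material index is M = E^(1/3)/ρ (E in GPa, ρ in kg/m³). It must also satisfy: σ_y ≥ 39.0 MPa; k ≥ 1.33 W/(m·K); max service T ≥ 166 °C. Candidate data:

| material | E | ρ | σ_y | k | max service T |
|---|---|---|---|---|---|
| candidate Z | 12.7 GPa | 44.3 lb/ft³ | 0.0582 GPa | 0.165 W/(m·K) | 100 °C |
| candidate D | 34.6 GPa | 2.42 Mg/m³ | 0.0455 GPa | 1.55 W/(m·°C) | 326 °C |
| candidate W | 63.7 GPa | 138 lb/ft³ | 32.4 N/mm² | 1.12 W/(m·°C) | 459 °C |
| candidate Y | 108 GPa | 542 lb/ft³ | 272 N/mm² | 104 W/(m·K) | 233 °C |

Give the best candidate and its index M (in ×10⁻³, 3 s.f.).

Screen on constraints: σ_y ≥ 39.0 MPa; k ≥ 1.33 W/(m·K); max service T ≥ 166 °C. Survivors: candidate D, candidate Y.
In SI units:
  candidate D: E = 34.60 GPa, ρ = 2420 kg/m³
  candidate Y: E = 108.0 GPa, ρ = 8682 kg/m³
  candidate D: M = 1.35×10⁻³
  candidate Y: M = 0.549×10⁻³
The maximum is for candidate D.

candidate D, M = 1.35×10⁻³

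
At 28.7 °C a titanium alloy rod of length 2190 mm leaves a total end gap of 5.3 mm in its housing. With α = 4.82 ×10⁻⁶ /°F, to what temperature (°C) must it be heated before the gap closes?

308 °C

α = 4.82×10⁻⁶/°F × 9/5 = 8.68×10⁻⁶/K.
α·L₀·ΔT = 5.3 mm ⇒ ΔT = 5.3 / (8.68×10⁻⁶ × 2190.0) = 278.9 K.
T = 28.7 + 278.9 = 307.6 °C.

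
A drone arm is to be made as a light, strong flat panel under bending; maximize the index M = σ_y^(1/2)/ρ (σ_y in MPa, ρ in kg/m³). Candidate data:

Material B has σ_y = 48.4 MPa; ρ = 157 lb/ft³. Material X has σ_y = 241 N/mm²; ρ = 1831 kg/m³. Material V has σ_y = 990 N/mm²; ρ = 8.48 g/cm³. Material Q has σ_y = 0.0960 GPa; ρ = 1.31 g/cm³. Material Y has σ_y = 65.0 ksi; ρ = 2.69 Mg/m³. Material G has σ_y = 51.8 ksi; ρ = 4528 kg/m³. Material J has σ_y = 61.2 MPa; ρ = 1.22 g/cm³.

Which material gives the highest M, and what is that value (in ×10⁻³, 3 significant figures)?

material X, M = 8.48×10⁻³

In SI units:
  material B: σ_y = 48.40 MPa, ρ = 2515 kg/m³
  material X: σ_y = 241.0 MPa, ρ = 1831 kg/m³
  material V: σ_y = 990.0 MPa, ρ = 8480 kg/m³
  material Q: σ_y = 96.00 MPa, ρ = 1310 kg/m³
  material Y: σ_y = 448.2 MPa, ρ = 2690 kg/m³
  material G: σ_y = 357.1 MPa, ρ = 4528 kg/m³
  material J: σ_y = 61.20 MPa, ρ = 1220 kg/m³
  material X: M = 8.48×10⁻³
  material Y: M = 7.87×10⁻³
  material Q: M = 7.48×10⁻³
  material J: M = 6.41×10⁻³
  material G: M = 4.17×10⁻³
  material V: M = 3.71×10⁻³
  material B: M = 2.77×10⁻³
The maximum is for material X.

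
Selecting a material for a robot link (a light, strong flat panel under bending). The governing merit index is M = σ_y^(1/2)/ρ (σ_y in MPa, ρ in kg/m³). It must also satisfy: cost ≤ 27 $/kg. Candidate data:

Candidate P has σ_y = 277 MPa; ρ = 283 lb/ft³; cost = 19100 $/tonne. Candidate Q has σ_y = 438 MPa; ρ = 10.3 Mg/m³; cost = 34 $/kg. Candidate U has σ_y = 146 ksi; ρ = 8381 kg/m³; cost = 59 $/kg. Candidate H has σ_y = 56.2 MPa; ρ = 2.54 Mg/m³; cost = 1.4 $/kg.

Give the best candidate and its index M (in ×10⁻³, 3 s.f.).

candidate P, M = 3.67×10⁻³

Screen on constraints: cost ≤ 27 $/kg. Survivors: candidate P, candidate H.
In SI units:
  candidate P: σ_y = 277.0 MPa, ρ = 4533 kg/m³
  candidate H: σ_y = 56.20 MPa, ρ = 2540 kg/m³
  candidate P: M = 3.67×10⁻³
  candidate H: M = 2.95×10⁻³
Candidate P ranks first.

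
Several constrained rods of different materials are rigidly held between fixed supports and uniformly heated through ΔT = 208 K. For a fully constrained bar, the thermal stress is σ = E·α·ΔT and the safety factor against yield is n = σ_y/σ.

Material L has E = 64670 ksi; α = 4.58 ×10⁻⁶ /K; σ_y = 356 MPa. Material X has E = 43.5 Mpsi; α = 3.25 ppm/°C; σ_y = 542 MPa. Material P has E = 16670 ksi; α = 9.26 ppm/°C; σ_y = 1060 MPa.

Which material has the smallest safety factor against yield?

With everything in SI (GPa, ×10⁻⁶/K, MPa):
  material L: E = 445.9, α = 4.58, σ_y = 356.0 → σ = 425 MPa, n = 0.838
  material X: E = 299.9, α = 3.25, σ_y = 542.0 → σ = 203 MPa, n = 2.67
  material P: E = 114.9, α = 9.26, σ_y = 1060 → σ = 221 MPa, n = 4.79
The minimum is material L at n = 0.838.

material L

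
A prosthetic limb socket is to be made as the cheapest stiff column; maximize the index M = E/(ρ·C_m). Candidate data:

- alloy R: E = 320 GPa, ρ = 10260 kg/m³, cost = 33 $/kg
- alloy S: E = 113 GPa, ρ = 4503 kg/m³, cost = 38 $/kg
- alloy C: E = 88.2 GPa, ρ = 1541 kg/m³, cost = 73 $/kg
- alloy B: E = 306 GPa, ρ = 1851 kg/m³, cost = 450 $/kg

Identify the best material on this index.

Evaluate M for each candidate:
  alloy R: M = 0.945 MN·m per $
  alloy C: M = 0.784 MN·m per $
  alloy S: M = 0.660 MN·m per $
  alloy B: M = 0.367 MN·m per $
The maximum is for alloy R.

alloy R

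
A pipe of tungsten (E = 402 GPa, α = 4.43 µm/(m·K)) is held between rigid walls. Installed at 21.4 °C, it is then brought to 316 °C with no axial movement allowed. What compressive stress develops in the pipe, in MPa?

ΔT = 294.6 K. Constrained thermal stress σ = E·α·ΔT = 402.0×10³ MPa × 4.43×10⁻⁶ × 294.6 = 525 MPa (compressive).

525 MPa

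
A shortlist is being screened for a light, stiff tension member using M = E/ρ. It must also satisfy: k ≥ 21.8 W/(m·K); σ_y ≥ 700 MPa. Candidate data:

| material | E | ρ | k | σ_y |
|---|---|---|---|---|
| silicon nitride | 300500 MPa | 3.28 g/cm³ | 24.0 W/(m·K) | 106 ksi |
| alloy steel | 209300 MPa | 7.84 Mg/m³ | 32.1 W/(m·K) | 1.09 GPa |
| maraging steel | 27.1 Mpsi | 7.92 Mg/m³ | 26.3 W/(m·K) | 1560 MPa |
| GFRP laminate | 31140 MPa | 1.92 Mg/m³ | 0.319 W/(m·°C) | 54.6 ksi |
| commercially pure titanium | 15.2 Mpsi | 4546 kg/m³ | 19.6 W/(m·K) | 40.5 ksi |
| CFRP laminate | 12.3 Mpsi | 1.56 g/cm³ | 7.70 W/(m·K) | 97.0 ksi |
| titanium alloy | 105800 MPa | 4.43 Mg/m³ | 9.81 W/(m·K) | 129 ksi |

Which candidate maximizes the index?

silicon nitride

Screen on constraints: k ≥ 21.8 W/(m·K); σ_y ≥ 700 MPa. Survivors: silicon nitride, alloy steel, maraging steel.
In SI units:
  silicon nitride: E = 300.5 GPa, ρ = 3280 kg/m³
  alloy steel: E = 209.3 GPa, ρ = 7840 kg/m³
  maraging steel: E = 186.8 GPa, ρ = 7920 kg/m³
  silicon nitride: M = 91.6 MN·m/kg
  alloy steel: M = 26.7 MN·m/kg
  maraging steel: M = 23.6 MN·m/kg
The maximum is for silicon nitride.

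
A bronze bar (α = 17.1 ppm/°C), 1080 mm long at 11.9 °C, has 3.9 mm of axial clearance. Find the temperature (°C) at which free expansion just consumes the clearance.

α·L₀·ΔT = 3.9 mm ⇒ ΔT = 3.9 / (17.1×10⁻⁶ × 1080.0) = 211.2 K.
T = 11.9 + 211.2 = 223.1 °C.

223 °C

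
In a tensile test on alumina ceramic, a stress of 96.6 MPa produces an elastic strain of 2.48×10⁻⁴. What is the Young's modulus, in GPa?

390 GPa

E = σ/ε = 96.6 MPa / 2.48×10⁻⁴ = 389500 MPa = 390 GPa.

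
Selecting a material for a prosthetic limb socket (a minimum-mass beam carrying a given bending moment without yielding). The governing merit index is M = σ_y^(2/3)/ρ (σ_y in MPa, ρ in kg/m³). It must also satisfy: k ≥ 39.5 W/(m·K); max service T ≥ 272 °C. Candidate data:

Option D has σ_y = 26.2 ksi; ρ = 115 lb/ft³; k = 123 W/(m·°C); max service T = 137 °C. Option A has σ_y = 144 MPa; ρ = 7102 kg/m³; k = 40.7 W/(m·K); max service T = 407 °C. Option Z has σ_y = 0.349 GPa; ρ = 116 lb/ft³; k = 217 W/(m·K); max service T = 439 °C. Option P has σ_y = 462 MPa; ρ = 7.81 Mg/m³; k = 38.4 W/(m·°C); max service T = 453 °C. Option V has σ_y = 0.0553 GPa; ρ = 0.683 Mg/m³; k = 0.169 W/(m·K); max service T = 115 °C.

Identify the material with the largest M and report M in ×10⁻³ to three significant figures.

option Z, M = 26.7×10⁻³

Screen on constraints: k ≥ 39.5 W/(m·K); max service T ≥ 272 °C. Survivors: option A, option Z.
Normalizing units and computing the index:
  option A: σ_y = 144.0 MPa, ρ = 7102 kg/m³
  option Z: σ_y = 349.0 MPa, ρ = 1858 kg/m³
  option Z: M = 26.7×10⁻³
  option A: M = 3.87×10⁻³
Highest index: option Z.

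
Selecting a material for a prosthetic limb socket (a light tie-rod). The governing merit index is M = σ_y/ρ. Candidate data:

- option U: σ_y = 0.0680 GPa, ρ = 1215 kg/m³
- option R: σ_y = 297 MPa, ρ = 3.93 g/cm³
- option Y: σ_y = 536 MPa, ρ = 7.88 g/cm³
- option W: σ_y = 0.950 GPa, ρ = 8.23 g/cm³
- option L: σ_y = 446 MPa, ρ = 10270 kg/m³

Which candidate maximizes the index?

option W

After converting to SI:
  option U: σ_y = 68.00 MPa, ρ = 1215 kg/m³
  option R: σ_y = 297.0 MPa, ρ = 3930 kg/m³
  option Y: σ_y = 536.0 MPa, ρ = 7880 kg/m³
  option W: σ_y = 950.0 MPa, ρ = 8230 kg/m³
  option L: σ_y = 446.0 MPa, ρ = 10270 kg/m³
  option W: M = 115 kN·m/kg
  option R: M = 75.6 kN·m/kg
  option Y: M = 68.0 kN·m/kg
  option U: M = 56.0 kN·m/kg
  option L: M = 43.4 kN·m/kg
Highest index: option W.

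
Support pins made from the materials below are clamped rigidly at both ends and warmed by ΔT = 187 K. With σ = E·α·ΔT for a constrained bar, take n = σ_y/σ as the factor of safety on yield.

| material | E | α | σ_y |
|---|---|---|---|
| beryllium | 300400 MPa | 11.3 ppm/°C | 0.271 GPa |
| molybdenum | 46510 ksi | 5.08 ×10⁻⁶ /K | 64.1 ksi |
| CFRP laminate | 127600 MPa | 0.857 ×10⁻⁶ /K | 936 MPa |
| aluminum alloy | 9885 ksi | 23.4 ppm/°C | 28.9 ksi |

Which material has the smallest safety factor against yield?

beryllium

Converting E to GPa, α to ×10⁻⁶/K, σ_y to MPa, then σ and n for each:
  beryllium: E = 300.4, α = 11.3, σ_y = 271.0 → σ = 635 MPa, n = 0.427
  molybdenum: E = 320.7, α = 5.08, σ_y = 442.0 → σ = 305 MPa, n = 1.45
  CFRP laminate: E = 127.6, α = 0.857, σ_y = 936.0 → σ = 20.4 MPa, n = 45.8
  aluminum alloy: E = 68.15, α = 23.4, σ_y = 199.3 → σ = 298 MPa, n = 0.668
Beryllium has the lowest safety factor, n = 0.427.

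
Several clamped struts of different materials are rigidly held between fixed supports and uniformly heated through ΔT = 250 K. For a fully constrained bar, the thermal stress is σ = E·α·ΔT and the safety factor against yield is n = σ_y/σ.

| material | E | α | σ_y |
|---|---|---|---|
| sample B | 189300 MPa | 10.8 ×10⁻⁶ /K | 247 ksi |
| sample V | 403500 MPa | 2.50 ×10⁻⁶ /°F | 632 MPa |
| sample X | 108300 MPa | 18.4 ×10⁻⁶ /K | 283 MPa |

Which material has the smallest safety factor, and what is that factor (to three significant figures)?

In consistent units (E in GPa, α in ×10⁻⁶/K, σ_y in MPa):
  sample B: E = 189.3, α = 10.8, σ_y = 1703 → σ = 511 MPa, n = 3.33
  sample V: E = 403.5, α = 4.50, σ_y = 632.0 → σ = 454 MPa, n = 1.39
  sample X: E = 108.3, α = 18.4, σ_y = 283.0 → σ = 498 MPa, n = 0.568
The minimum is sample X at n = 0.568.

sample X, n = 0.568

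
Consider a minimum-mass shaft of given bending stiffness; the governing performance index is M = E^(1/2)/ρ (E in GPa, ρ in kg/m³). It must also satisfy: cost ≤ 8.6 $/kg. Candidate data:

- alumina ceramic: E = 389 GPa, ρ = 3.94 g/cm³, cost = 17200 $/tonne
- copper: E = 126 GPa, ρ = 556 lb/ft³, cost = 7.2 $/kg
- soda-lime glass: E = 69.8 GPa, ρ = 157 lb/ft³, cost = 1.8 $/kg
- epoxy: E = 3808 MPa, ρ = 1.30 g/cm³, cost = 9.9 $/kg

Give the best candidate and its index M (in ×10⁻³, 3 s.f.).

Screen on constraints: cost ≤ 8.6 $/kg. Survivors: copper, soda-lime glass.
After converting to SI:
  copper: E = 126.0 GPa, ρ = 8906 kg/m³
  soda-lime glass: E = 69.80 GPa, ρ = 2515 kg/m³
  soda-lime glass: M = 3.32×10⁻³
  copper: M = 1.26×10⁻³
Soda-lime glass ranks first.

soda-lime glass, M = 3.32×10⁻³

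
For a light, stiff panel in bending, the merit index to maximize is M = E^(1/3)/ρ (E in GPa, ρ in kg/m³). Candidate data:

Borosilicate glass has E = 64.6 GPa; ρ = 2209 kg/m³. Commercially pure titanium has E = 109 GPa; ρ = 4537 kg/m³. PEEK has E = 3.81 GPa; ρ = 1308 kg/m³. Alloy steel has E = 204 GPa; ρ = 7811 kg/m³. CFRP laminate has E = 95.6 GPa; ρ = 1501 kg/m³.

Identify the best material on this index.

Per-candidate index values:
  CFRP laminate: M = 3.05×10⁻³
  borosilicate glass: M = 1.82×10⁻³
  PEEK: M = 1.19×10⁻³
  commercially pure titanium: M = 1.05×10⁻³
  alloy steel: M = 0.754×10⁻³
CFRP laminate ranks first.

CFRP laminate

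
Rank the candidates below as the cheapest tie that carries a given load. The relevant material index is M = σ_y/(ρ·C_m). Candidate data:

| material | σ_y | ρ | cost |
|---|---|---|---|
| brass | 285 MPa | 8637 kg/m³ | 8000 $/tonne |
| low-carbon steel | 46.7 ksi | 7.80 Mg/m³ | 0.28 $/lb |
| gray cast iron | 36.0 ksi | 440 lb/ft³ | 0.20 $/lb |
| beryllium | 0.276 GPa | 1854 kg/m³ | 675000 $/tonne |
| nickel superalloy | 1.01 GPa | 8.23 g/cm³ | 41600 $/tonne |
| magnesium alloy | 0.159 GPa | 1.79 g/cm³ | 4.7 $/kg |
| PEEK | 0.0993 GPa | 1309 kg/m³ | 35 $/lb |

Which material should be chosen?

gray cast iron

Convert each candidate to consistent units, then evaluate M:
  brass: σ_y = 285.0 MPa, ρ = 8637 kg/m³, cost = 8.000 $/kg
  low-carbon steel: σ_y = 322.0 MPa, ρ = 7800 kg/m³, cost = 0.6173 $/kg
  gray cast iron: σ_y = 248.2 MPa, ρ = 7048 kg/m³, cost = 0.4409 $/kg
  beryllium: σ_y = 276.0 MPa, ρ = 1854 kg/m³, cost = 675.0 $/kg
  nickel superalloy: σ_y = 1010 MPa, ρ = 8230 kg/m³, cost = 41.60 $/kg
  magnesium alloy: σ_y = 159.0 MPa, ρ = 1790 kg/m³, cost = 4.700 $/kg
  PEEK: σ_y = 99.30 MPa, ρ = 1309 kg/m³, cost = 77.16 $/kg
  gray cast iron: M = 79.9 kN·m per $
  low-carbon steel: M = 66.9 kN·m per $
  magnesium alloy: M = 18.9 kN·m per $
  brass: M = 4.12 kN·m per $
  nickel superalloy: M = 2.95 kN·m per $
  PEEK: M = 0.983 kN·m per $
  beryllium: M = 0.221 kN·m per $
Gray cast iron ranks first.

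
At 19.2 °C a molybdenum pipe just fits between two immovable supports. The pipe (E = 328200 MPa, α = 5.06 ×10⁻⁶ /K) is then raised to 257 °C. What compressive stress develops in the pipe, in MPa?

E = 328200 MPa = 328.2 GPa.
ΔT = 237.8 K. Constrained thermal stress σ = E·α·ΔT = 328.2×10³ MPa × 5.06×10⁻⁶ × 237.8 = 395 MPa (compressive).

395 MPa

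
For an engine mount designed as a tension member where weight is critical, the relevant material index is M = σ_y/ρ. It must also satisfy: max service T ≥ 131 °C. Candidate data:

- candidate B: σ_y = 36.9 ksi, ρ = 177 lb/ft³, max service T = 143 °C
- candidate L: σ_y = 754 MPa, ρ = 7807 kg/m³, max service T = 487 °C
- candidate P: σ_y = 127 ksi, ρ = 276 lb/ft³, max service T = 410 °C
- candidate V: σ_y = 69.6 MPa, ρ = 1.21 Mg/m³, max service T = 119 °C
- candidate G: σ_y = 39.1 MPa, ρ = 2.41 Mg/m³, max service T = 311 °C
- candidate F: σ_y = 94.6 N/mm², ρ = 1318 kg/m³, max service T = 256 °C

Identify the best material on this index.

Screen on constraints: max service T ≥ 131 °C. Survivors: candidate B, candidate L, candidate P, candidate G, candidate F.
In SI units:
  candidate B: σ_y = 254.4 MPa, ρ = 2835 kg/m³
  candidate L: σ_y = 754.0 MPa, ρ = 7807 kg/m³
  candidate P: σ_y = 875.6 MPa, ρ = 4421 kg/m³
  candidate G: σ_y = 39.10 MPa, ρ = 2410 kg/m³
  candidate F: σ_y = 94.60 MPa, ρ = 1318 kg/m³
  candidate P: M = 198 kN·m/kg
  candidate L: M = 96.6 kN·m/kg
  candidate B: M = 89.7 kN·m/kg
  candidate F: M = 71.8 kN·m/kg
  candidate G: M = 16.2 kN·m/kg
Candidate P has the largest M.

candidate P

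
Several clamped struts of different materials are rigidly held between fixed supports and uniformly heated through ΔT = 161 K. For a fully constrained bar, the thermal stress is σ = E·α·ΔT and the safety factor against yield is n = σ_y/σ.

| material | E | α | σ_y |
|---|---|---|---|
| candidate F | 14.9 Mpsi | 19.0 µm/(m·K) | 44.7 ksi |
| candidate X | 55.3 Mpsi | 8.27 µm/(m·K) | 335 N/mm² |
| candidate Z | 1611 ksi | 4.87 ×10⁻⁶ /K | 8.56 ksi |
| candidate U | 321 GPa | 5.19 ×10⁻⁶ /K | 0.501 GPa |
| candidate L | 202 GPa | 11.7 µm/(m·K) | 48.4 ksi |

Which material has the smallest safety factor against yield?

candidate X

Per material, after unit conversion:
  candidate F: E = 102.7, α = 19.0, σ_y = 308.2 → σ = 314 MPa, n = 0.981
  candidate X: E = 381.3, α = 8.27, σ_y = 335.0 → σ = 508 MPa, n = 0.660
  candidate Z: E = 11.11, α = 4.87, σ_y = 59.02 → σ = 8.71 MPa, n = 6.78
  candidate U: E = 321.0, α = 5.19, σ_y = 501.0 → σ = 268 MPa, n = 1.87
  candidate L: E = 202.0, α = 11.7, σ_y = 333.7 → σ = 381 MPa, n = 0.877
Candidate X has the lowest safety factor, n = 0.660.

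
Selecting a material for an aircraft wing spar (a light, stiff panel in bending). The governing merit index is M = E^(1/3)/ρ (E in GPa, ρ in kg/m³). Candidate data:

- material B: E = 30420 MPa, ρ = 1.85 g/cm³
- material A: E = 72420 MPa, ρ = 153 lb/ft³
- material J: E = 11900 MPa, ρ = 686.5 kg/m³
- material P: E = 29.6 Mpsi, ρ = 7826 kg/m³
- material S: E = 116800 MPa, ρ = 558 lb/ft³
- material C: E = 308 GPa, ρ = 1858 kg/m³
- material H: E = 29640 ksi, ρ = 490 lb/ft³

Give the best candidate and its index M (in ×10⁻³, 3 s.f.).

material C, M = 3.63×10⁻³

Normalizing units and computing the index:
  material B: E = 30.42 GPa, ρ = 1850 kg/m³
  material A: E = 72.42 GPa, ρ = 2451 kg/m³
  material J: E = 11.90 GPa, ρ = 686.5 kg/m³
  material P: E = 204.1 GPa, ρ = 7826 kg/m³
  material S: E = 116.8 GPa, ρ = 8938 kg/m³
  material C: E = 308.0 GPa, ρ = 1858 kg/m³
  material H: E = 204.4 GPa, ρ = 7849 kg/m³
  material C: M = 3.63×10⁻³
  material J: M = 3.33×10⁻³
  material A: M = 1.70×10⁻³
  material B: M = 1.69×10⁻³
  material P: M = 0.752×10⁻³
  material H: M = 0.750×10⁻³
  material S: M = 0.547×10⁻³
Material C ranks first.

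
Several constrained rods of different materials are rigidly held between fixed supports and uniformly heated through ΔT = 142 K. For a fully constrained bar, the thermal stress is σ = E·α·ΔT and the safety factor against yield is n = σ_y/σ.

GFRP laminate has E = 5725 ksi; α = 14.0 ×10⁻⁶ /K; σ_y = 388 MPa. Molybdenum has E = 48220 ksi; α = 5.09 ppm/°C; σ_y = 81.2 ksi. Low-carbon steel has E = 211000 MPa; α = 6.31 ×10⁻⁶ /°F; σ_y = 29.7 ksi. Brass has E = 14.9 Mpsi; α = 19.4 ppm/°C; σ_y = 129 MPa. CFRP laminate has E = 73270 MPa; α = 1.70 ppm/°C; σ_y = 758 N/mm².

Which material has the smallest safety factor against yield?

Converting E to GPa, α to ×10⁻⁶/K, σ_y to MPa, then σ and n for each:
  GFRP laminate: E = 39.47, α = 14.0, σ_y = 388.0 → σ = 78.5 MPa, n = 4.94
  molybdenum: E = 332.5, α = 5.09, σ_y = 559.9 → σ = 240 MPa, n = 2.33
  low-carbon steel: E = 211.0, α = 11.4, σ_y = 204.8 → σ = 340 MPa, n = 0.602
  brass: E = 102.7, α = 19.4, σ_y = 129.0 → σ = 283 MPa, n = 0.456
  CFRP laminate: E = 73.27, α = 1.70, σ_y = 758.0 → σ = 17.7 MPa, n = 42.9
Brass has the lowest safety factor, n = 0.456.

brass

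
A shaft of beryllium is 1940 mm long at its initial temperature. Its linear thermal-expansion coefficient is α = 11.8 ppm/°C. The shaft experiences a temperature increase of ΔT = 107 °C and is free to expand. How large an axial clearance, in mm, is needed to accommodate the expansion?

ΔL = α·L₀·ΔT = 11.8×10⁻⁶ × 1940 mm × 107.0 K = 2.45 mm.

2.45 mm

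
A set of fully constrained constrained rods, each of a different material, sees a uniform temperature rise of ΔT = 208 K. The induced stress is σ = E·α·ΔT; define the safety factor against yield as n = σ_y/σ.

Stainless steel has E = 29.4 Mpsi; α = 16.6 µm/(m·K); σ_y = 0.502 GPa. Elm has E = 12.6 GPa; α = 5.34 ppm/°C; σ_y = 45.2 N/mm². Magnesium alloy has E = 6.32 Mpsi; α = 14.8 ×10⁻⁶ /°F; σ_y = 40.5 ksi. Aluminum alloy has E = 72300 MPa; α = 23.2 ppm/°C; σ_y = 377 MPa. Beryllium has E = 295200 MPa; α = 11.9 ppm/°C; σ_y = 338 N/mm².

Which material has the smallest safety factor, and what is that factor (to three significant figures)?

beryllium, n = 0.463

With everything in SI (GPa, ×10⁻⁶/K, MPa):
  stainless steel: E = 202.7, α = 16.6, σ_y = 502.0 → σ = 700 MPa, n = 0.717
  elm: E = 12.60, α = 5.34, σ_y = 45.20 → σ = 14.0 MPa, n = 3.23
  magnesium alloy: E = 43.57, α = 26.6, σ_y = 279.2 → σ = 241 MPa, n = 1.16
  aluminum alloy: E = 72.30, α = 23.2, σ_y = 377.0 → σ = 349 MPa, n = 1.08
  beryllium: E = 295.2, α = 11.9, σ_y = 338.0 → σ = 731 MPa, n = 0.463
The minimum is beryllium at n = 0.463.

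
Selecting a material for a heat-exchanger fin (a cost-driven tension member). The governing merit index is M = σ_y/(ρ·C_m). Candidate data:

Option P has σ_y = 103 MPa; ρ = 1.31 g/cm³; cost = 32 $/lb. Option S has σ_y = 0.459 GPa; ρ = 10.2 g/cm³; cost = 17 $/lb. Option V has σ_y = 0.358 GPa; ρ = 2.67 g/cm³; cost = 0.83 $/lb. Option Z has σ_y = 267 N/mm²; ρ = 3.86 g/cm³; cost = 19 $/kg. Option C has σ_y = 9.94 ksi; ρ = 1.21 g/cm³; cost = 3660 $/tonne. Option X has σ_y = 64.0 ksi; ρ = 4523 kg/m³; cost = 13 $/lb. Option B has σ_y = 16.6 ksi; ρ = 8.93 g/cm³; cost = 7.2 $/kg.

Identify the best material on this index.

After converting to SI:
  option P: σ_y = 103.0 MPa, ρ = 1310 kg/m³, cost = 70.55 $/kg
  option S: σ_y = 459.0 MPa, ρ = 10200 kg/m³, cost = 37.48 $/kg
  option V: σ_y = 358.0 MPa, ρ = 2670 kg/m³, cost = 1.830 $/kg
  option Z: σ_y = 267.0 MPa, ρ = 3860 kg/m³, cost = 19.00 $/kg
  option C: σ_y = 68.53 MPa, ρ = 1210 kg/m³, cost = 3.660 $/kg
  option X: σ_y = 441.3 MPa, ρ = 4523 kg/m³, cost = 28.66 $/kg
  option B: σ_y = 114.5 MPa, ρ = 8930 kg/m³, cost = 7.200 $/kg
  option V: M = 73.3 kN·m per $
  option C: M = 15.5 kN·m per $
  option Z: M = 3.64 kN·m per $
  option X: M = 3.40 kN·m per $
  option B: M = 1.78 kN·m per $
  option S: M = 1.20 kN·m per $
  option P: M = 1.11 kN·m per $
Option V has the largest M.

option V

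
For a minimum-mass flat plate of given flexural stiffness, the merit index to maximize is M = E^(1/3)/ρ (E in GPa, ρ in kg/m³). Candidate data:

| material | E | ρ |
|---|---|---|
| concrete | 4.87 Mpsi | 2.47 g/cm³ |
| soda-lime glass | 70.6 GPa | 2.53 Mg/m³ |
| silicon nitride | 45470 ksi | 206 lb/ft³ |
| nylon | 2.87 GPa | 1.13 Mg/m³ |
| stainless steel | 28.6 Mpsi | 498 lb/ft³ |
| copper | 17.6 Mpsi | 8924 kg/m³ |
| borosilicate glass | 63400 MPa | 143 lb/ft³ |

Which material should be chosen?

Normalizing units and computing the index:
  concrete: E = 33.58 GPa, ρ = 2470 kg/m³
  soda-lime glass: E = 70.60 GPa, ρ = 2530 kg/m³
  silicon nitride: E = 313.5 GPa, ρ = 3300 kg/m³
  nylon: E = 2.870 GPa, ρ = 1130 kg/m³
  stainless steel: E = 197.2 GPa, ρ = 7977 kg/m³
  copper: E = 121.3 GPa, ρ = 8924 kg/m³
  borosilicate glass: E = 63.40 GPa, ρ = 2291 kg/m³
  silicon nitride: M = 2.06×10⁻³
  borosilicate glass: M = 1.74×10⁻³
  soda-lime glass: M = 1.63×10⁻³
  concrete: M = 1.31×10⁻³
  nylon: M = 1.26×10⁻³
  stainless steel: M = 0.730×10⁻³
  copper: M = 0.555×10⁻³
Highest index: silicon nitride.

silicon nitride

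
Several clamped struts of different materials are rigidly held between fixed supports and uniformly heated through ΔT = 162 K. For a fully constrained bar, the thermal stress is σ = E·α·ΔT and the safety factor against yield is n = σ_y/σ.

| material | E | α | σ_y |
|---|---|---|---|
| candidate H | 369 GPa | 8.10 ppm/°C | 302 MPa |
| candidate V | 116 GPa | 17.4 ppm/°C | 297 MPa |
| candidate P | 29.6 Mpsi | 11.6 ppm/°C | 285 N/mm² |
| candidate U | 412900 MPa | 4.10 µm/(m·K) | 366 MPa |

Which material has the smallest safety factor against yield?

candidate H

Per material, after unit conversion:
  candidate H: E = 369.0, α = 8.10, σ_y = 302.0 → σ = 484 MPa, n = 0.624
  candidate V: E = 116.0, α = 17.4, σ_y = 297.0 → σ = 327 MPa, n = 0.908
  candidate P: E = 204.1, α = 11.6, σ_y = 285.0 → σ = 384 MPa, n = 0.743
  candidate U: E = 412.9, α = 4.10, σ_y = 366.0 → σ = 274 MPa, n = 1.33
Smallest n: candidate H with n = 0.624.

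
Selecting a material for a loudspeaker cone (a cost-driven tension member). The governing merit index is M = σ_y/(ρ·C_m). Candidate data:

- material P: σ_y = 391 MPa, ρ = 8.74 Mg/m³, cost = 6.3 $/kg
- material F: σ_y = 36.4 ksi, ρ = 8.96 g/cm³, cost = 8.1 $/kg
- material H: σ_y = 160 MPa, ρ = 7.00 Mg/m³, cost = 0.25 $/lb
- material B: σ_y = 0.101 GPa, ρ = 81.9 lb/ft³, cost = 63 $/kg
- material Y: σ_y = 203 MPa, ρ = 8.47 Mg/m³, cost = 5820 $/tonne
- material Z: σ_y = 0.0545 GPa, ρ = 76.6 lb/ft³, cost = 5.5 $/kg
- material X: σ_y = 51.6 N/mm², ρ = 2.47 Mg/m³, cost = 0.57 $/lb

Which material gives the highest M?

material H

Putting every candidate on a common basis:
  material P: σ_y = 391.0 MPa, ρ = 8740 kg/m³, cost = 6.300 $/kg
  material F: σ_y = 251.0 MPa, ρ = 8960 kg/m³, cost = 8.100 $/kg
  material H: σ_y = 160.0 MPa, ρ = 7000 kg/m³, cost = 0.5511 $/kg
  material B: σ_y = 101.0 MPa, ρ = 1312 kg/m³, cost = 63.00 $/kg
  material Y: σ_y = 203.0 MPa, ρ = 8470 kg/m³, cost = 5.820 $/kg
  material Z: σ_y = 54.50 MPa, ρ = 1227 kg/m³, cost = 5.500 $/kg
  material X: σ_y = 51.60 MPa, ρ = 2470 kg/m³, cost = 1.257 $/kg
  material H: M = 41.5 kN·m per $
  material X: M = 16.6 kN·m per $
  material Z: M = 8.08 kN·m per $
  material P: M = 7.10 kN·m per $
  material Y: M = 4.12 kN·m per $
  material F: M = 3.46 kN·m per $
  material B: M = 1.22 kN·m per $
Material H ranks first.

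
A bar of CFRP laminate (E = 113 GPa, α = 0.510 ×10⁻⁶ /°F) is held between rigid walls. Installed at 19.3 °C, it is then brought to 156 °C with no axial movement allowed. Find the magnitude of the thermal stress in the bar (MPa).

14.2 MPa

α = 0.510×10⁻⁶/°F × 9/5 = 0.918×10⁻⁶/K.
ΔT = 136.7 K. Constrained thermal stress σ = E·α·ΔT = 113.0×10³ MPa × 0.918×10⁻⁶ × 136.7 = 14.2 MPa (compressive).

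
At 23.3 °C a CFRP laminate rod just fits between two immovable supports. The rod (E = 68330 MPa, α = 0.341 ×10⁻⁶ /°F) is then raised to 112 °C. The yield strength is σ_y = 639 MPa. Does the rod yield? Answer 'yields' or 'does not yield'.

E = 68330 MPa = 68.33 GPa.
α = 0.341×10⁻⁶/°F × 9/5 = 0.614×10⁻⁶/K.
ΔT = 88.70 K. Constrained thermal stress σ = E·α·ΔT = 68.33×10³ MPa × 0.614×10⁻⁶ × 88.70 = 3.72 MPa (compressive).
Compare to σ_y = 639 MPa: σ < σ_y, so it does not yield.

does not yield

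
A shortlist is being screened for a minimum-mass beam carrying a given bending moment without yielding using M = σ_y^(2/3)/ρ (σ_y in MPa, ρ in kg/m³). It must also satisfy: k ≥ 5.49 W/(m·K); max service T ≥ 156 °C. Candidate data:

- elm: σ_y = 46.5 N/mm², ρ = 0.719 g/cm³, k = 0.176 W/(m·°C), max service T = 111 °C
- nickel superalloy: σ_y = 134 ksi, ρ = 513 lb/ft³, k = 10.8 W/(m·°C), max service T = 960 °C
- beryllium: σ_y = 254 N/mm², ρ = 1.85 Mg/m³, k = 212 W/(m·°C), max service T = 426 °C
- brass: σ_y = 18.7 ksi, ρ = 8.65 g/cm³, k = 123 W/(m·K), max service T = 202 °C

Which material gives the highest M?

Screen on constraints: k ≥ 5.49 W/(m·K); max service T ≥ 156 °C. Survivors: nickel superalloy, beryllium, brass.
Convert each candidate to consistent units, then evaluate M:
  nickel superalloy: σ_y = 923.9 MPa, ρ = 8217 kg/m³
  beryllium: σ_y = 254.0 MPa, ρ = 1850 kg/m³
  brass: σ_y = 128.9 MPa, ρ = 8650 kg/m³
  beryllium: M = 21.7×10⁻³
  nickel superalloy: M = 11.5×10⁻³
  brass: M = 2.95×10⁻³
Beryllium ranks first.

beryllium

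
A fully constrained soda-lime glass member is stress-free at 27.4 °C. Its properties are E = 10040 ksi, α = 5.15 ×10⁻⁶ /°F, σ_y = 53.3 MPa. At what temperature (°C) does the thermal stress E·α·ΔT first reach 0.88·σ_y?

100 °C

E = 10040 ksi = 69.22 GPa.
α = 5.15×10⁻⁶/°F × 9/5 = 9.27×10⁻⁶/K.
E·α·ΔT = 46.90 MPa ⇒ ΔT = 46.90 / (69.22×10³ × 9.27×10⁻⁶) = 73.09 K.
T = 27.4 + 73.09 = 100.5 °C.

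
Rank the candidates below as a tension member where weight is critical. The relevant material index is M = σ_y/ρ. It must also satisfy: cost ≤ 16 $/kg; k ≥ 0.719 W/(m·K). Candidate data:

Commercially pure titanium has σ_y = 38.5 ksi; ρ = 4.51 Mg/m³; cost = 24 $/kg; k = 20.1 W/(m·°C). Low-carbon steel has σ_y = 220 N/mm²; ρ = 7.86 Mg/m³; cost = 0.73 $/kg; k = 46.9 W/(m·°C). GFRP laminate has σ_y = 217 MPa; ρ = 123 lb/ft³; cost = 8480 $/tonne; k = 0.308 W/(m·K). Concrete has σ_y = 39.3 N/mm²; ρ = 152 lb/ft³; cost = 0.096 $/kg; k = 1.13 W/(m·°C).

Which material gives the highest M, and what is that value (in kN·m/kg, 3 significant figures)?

Screen on constraints: cost ≤ 16 $/kg; k ≥ 0.719 W/(m·K). Survivors: low-carbon steel, concrete.
In SI units:
  low-carbon steel: σ_y = 220.0 MPa, ρ = 7860 kg/m³
  concrete: σ_y = 39.30 MPa, ρ = 2435 kg/m³
  low-carbon steel: M = 28.0 kN·m/kg
  concrete: M = 16.1 kN·m/kg
Highest index: low-carbon steel.

low-carbon steel, M = 28.0 kN·m/kg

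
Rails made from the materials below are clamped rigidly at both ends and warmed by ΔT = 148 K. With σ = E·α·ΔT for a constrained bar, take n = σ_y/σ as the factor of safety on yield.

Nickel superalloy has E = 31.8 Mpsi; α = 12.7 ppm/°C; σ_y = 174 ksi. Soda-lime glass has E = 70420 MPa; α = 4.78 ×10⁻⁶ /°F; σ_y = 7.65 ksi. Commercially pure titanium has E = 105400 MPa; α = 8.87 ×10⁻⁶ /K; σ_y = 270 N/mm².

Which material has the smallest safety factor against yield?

soda-lime glass

Converting E to GPa, α to ×10⁻⁶/K, σ_y to MPa, then σ and n for each:
  nickel superalloy: E = 219.3, α = 12.7, σ_y = 1200 → σ = 412 MPa, n = 2.91
  soda-lime glass: E = 70.42, α = 8.60, σ_y = 52.74 → σ = 89.7 MPa, n = 0.588
  commercially pure titanium: E = 105.4, α = 8.87, σ_y = 270.0 → σ = 138 MPa, n = 1.95
Smallest n: soda-lime glass with n = 0.588.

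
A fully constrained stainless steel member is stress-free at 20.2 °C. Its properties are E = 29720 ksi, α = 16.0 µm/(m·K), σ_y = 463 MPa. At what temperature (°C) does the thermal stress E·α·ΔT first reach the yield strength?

E = 29720 ksi = 204.9 GPa.
E·α·ΔT = 463.0 MPa ⇒ ΔT = 463.0 / (204.9×10³ × 16.0×10⁻⁶) = 141.2 K.
T = 20.2 + 141.2 = 161.4 °C.

161 °C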